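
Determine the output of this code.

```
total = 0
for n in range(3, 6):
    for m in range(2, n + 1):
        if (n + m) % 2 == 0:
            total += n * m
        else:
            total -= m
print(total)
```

n=3,m=2: odd sum, total = 0-2 = -2
n=3,m=3: even sum, total = (-2)+9 = 7
n=4,m=2: even sum, total = 7+8 = 15
n=4,m=3: odd sum, total = 15-3 = 12
n=4,m=4: even sum, total = 12+16 = 28
n=5,m=2: odd sum, total = 28-2 = 26
n=5,m=3: even sum, total = 26+15 = 41
n=5,m=4: odd sum, total = 41-4 = 37
n=5,m=5: even sum, total = 37+25 = 62

62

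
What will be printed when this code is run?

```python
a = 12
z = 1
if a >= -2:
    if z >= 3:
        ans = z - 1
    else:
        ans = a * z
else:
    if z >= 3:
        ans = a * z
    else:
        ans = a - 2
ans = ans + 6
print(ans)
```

18

a=12, z=1
a >= -2 is True; z >= 3 is False
→ ans = a * z = 12
ans = 12+6 = 18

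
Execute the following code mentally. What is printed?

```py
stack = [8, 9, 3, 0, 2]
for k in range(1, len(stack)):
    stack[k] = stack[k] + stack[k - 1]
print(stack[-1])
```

k=1: stack[1] = 9+8 = 17 → [8, 17, 3, 0, 2]
k=2: stack[2] = 3+17 = 20 → [8, 17, 20, 0, 2]
k=3: stack[3] = 0+20 = 20 → [8, 17, 20, 20, 2]
k=4: stack[4] = 2+20 = 22 → [8, 17, 20, 20, 22]

22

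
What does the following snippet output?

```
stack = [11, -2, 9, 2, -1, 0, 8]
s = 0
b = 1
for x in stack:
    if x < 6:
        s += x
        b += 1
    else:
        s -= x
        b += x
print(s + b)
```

4

x=11: not <6, s = 0-11 = -11; b=12
x=-2: <6, s = (-11)+(-2) = -13; b=13
x=9: not <6, s = (-13)-9 = -22; b=22
x=2: <6, s = (-22)+2 = -20; b=23
x=-1: <6, s = (-20)+(-1) = -21; b=24
x=0: <6, s = (-21)+0 = -21; b=25
x=8: not <6, s = (-21)-8 = -29; b=33
s+b = (-29)+33 = 4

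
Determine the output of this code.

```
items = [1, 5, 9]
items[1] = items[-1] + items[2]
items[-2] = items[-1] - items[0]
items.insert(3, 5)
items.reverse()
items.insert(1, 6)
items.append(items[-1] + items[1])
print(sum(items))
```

items[1] = items[-1]+items[2] = 9+9 = 18 → [1, 18, 9]
items[-2] = items[-1]-items[0] = 9-1 = 8 → [1, 8, 9]
insert 5 at 3 → [1, 8, 9, 5]
reverse → [5, 9, 8, 1]
insert 6 at 1 → [5, 6, 9, 8, 1]
append items[-1]+items[1] = 1+6 = 7 → [5, 6, 9, 8, 1, 7]
sum = 36

36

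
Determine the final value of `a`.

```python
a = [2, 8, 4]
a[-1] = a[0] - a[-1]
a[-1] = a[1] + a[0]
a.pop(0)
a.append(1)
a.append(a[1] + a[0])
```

[8, 10, 1, 18]

a[-1] = a[0]-a[-1] = 2-4 = -2 → [2, 8, -2]
a[-1] = a[1]+a[0] = 8+2 = 10 → [2, 8, 10]
pop(0) removes 2 → [8, 10]
append 1 → [8, 10, 1]
append a[1]+a[0] = 10+8 = 18 → [8, 10, 1, 18]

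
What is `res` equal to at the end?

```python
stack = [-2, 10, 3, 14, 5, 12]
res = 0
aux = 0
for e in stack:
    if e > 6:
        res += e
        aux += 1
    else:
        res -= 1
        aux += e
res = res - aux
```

24

e=-2: not >6, res = 0-1 = -1; aux=-2
e=10: >6, res = (-1)+10 = 9; aux=-1
e=3: not >6, res = 9-1 = 8; aux=2
e=14: >6, res = 8+14 = 22; aux=3
e=5: not >6, res = 22-1 = 21; aux=8
e=12: >6, res = 21+12 = 33; aux=9
res-aux = 33-9 = 24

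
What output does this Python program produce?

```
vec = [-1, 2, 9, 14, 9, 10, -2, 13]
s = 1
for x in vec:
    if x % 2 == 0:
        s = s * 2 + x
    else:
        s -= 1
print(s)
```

x=-1: not even, s = 1-1 = 0
x=2: even, s = 0*2+2 = 2
x=9: not even, s = 2-1 = 1
x=14: even, s = 1*2+14 = 16
x=9: not even, s = 16-1 = 15
x=10: even, s = 15*2+10 = 40
x=-2: even, s = 40*2+(-2) = 78
x=13: not even, s = 78-1 = 77

77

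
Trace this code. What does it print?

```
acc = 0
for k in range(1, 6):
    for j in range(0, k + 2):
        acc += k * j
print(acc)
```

k=1,j=0: acc = 0+0 = 0
k=1,j=1: acc = 0+1 = 1
k=1,j=2: acc = 1+2 = 3
k=2,j=0: acc = 3+0 = 3
k=2,j=1: acc = 3+2 = 5
k=2,j=2: acc = 5+4 = 9
k=2,j=3: acc = 9+6 = 15
k=3,j=0: acc = 15+0 = 15
k=3,j=1: acc = 15+3 = 18
k=3,j=2: acc = 18+6 = 24
k=3,j=3: acc = 24+9 = 33
k=3,j=4: acc = 33+12 = 45
k=4,j=0: acc = 45+0 = 45
k=4,j=1: acc = 45+4 = 49
k=4,j=2: acc = 49+8 = 57
k=4,j=3: acc = 57+12 = 69
k=4,j=4: acc = 69+16 = 85
k=4,j=5: acc = 85+20 = 105
k=5,j=0: acc = 105+0 = 105
k=5,j=1: acc = 105+5 = 110
k=5,j=2: acc = 110+10 = 120
k=5,j=3: acc = 120+15 = 135
k=5,j=4: acc = 135+20 = 155
k=5,j=5: acc = 155+25 = 180
k=5,j=6: acc = 180+30 = 210

210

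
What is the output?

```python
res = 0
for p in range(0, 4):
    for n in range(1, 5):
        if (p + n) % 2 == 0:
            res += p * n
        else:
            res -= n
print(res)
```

p=0,n=1: odd sum, res = 0-1 = -1
p=0,n=2: even sum, res = (-1)+0 = -1
p=0,n=3: odd sum, res = (-1)-3 = -4
p=0,n=4: even sum, res = (-4)+0 = -4
p=1,n=1: even sum, res = (-4)+1 = -3
p=1,n=2: odd sum, res = (-3)-2 = -5
p=1,n=3: even sum, res = (-5)+3 = -2
p=1,n=4: odd sum, res = (-2)-4 = -6
p=2,n=1: odd sum, res = (-6)-1 = -7
p=2,n=2: even sum, res = (-7)+4 = -3
p=2,n=3: odd sum, res = (-3)-3 = -6
p=2,n=4: even sum, res = (-6)+8 = 2
p=3,n=1: even sum, res = 2+3 = 5
p=3,n=2: odd sum, res = 5-2 = 3
p=3,n=3: even sum, res = 3+9 = 12
p=3,n=4: odd sum, res = 12-4 = 8

8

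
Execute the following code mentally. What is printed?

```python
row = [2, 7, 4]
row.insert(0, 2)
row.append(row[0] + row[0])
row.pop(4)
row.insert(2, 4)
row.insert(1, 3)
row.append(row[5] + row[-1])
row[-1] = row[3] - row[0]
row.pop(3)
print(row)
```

[2, 3, 2, 7, 4, 2]

insert 2 at 0 → [2, 2, 7, 4]
append row[0]+row[0] = 2+2 = 4 → [2, 2, 7, 4, 4]
pop(4) removes 4 → [2, 2, 7, 4]
insert 4 at 2 → [2, 2, 4, 7, 4]
insert 3 at 1 → [2, 3, 2, 4, 7, 4]
append row[5]+row[-1] = 4+4 = 8 → [2, 3, 2, 4, 7, 4, 8]
row[-1] = row[3]-row[0] = 4-2 = 2 → [2, 3, 2, 4, 7, 4, 2]
pop(3) removes 4 → [2, 3, 2, 7, 4, 2]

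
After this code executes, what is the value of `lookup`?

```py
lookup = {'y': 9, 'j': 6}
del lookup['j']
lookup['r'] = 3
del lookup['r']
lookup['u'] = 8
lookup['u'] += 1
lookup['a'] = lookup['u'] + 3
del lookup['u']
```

{'y': 9, 'a': 12}

del 'j' → {'y': 9}
lookup['r'] = 3 → {'y': 9, 'r': 3}
del 'r' → {'y': 9}
lookup['u'] = 8 → {'y': 9, 'u': 8}
lookup['u'] = 8+1 = 9 → {'y': 9, 'u': 9}
lookup['a'] = lookup['u']+3 = 12 → {'y': 9, 'u': 9, 'a': 12}
del 'u' → {'y': 9, 'a': 12}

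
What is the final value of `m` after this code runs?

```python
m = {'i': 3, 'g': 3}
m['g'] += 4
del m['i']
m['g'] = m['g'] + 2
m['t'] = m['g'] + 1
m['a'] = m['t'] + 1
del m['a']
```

{'g': 9, 't': 10}

m['g'] = 3+4 = 7 → {'i': 3, 'g': 7}
del 'i' → {'g': 7}
m['g'] = m['g']+2 = 9 → {'g': 9}
m['t'] = m['g']+1 = 10 → {'g': 9, 't': 10}
m['a'] = m['t']+1 = 11 → {'g': 9, 't': 10, 'a': 11}
del 'a' → {'g': 9, 't': 10}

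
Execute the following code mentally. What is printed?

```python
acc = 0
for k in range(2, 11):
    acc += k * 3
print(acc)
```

162

k=2: acc = 0+2*3 = 6
k=3: acc = 6+3*3 = 15
k=4: acc = 15+4*3 = 27
k=5: acc = 27+5*3 = 42
k=6: acc = 42+6*3 = 60
k=7: acc = 60+7*3 = 81
k=8: acc = 81+8*3 = 105
k=9: acc = 105+9*3 = 132
k=10: acc = 132+10*3 = 162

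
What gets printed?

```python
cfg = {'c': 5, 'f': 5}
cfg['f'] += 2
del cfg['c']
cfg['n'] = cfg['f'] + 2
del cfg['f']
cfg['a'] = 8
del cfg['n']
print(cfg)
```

cfg['f'] = 5+2 = 7 → {'c': 5, 'f': 7}
del 'c' → {'f': 7}
cfg['n'] = cfg['f']+2 = 9 → {'f': 7, 'n': 9}
del 'f' → {'n': 9}
cfg['a'] = 8 → {'n': 9, 'a': 8}
del 'n' → {'a': 8}

{'a': 8}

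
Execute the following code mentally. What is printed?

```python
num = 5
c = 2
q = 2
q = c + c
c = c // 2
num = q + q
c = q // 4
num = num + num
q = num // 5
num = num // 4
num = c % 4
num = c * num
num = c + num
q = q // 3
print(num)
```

q = 2+2 = 4
c = 2//2 = 1
num = 4+4 = 8
c = 4//4 = 1
num = 8+8 = 16
q = 16//5 = 3
num = 16//4 = 4
num = 1%4 = 1
num = 1*1 = 1
num = 1+1 = 2
q = 3//3 = 1

2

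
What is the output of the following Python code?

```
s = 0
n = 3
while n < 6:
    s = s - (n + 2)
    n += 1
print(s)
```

-18

n=3: s = 0-5 = -5
n=4: s = (-5)-6 = -11
n=5: s = (-11)-7 = -18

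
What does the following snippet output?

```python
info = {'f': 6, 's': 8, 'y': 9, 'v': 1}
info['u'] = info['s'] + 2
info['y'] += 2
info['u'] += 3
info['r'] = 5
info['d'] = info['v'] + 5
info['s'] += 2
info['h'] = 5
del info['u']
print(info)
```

info['u'] = info['s']+2 = 10 → {'f': 6, 's': 8, 'y': 9, 'v': 1, 'u': 10}
info['y'] = 9+2 = 11 → {'f': 6, 's': 8, 'y': 11, 'v': 1, 'u': 10}
info['u'] = 10+3 = 13 → {'f': 6, 's': 8, 'y': 11, 'v': 1, 'u': 13}
info['r'] = 5 → {'f': 6, 's': 8, 'y': 11, 'v': 1, 'u': 13, 'r': 5}
info['d'] = info['v']+5 = 6 → {'f': 6, 's': 8, 'y': 11, 'v': 1, 'u': 13, 'r': 5, 'd': 6}
info['s'] = 8+2 = 10 → {'f': 6, 's': 10, 'y': 11, 'v': 1, 'u': 13, 'r': 5, 'd': 6}
info['h'] = 5 → {'f': 6, 's': 10, 'y': 11, 'v': 1, 'u': 13, 'r': 5, 'd': 6, 'h': 5}
del 'u' → {'f': 6, 's': 10, 'y': 11, 'v': 1, 'r': 5, 'd': 6, 'h': 5}

{'f': 6, 's': 10, 'y': 11, 'v': 1, 'r': 5, 'd': 6, 'h': 5}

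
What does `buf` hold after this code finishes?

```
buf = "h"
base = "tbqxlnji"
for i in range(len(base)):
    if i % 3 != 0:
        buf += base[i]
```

'hbqlni'

i=0: skip
i=1: add 'b' → 'hb'
i=2: add 'q' → 'hbq'
i=3: skip
i=4: add 'l' → 'hbql'
i=5: add 'n' → 'hbqln'
i=6: skip
i=7: add 'i' → 'hbqlni'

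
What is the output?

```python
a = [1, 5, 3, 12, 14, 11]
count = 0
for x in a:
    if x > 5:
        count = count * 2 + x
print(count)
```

87

x=1: not >5
x=5: not >5
x=3: not >5
x=12: >5, count = 0*2+12 = 12
x=14: >5, count = 12*2+14 = 38
x=11: >5, count = 38*2+11 = 87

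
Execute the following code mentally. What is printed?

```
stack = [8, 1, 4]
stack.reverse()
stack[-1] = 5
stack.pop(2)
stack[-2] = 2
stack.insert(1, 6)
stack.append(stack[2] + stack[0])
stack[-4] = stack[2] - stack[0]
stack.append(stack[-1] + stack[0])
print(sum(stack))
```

11

reverse → [4, 1, 8]
stack[-1] = 5 → [4, 1, 5]
pop(2) removes 5 → [4, 1]
stack[-2] = 2 → [2, 1]
insert 6 at 1 → [2, 6, 1]
append stack[2]+stack[0] = 1+2 = 3 → [2, 6, 1, 3]
stack[-4] = stack[2]-stack[0] = 1-2 = -1 → [-1, 6, 1, 3]
append stack[-1]+stack[0] = 3+(-1) = 2 → [-1, 6, 1, 3, 2]
sum = 11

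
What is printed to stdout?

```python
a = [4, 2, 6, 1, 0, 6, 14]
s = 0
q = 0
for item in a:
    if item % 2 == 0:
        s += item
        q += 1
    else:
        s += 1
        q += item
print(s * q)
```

231

item=4: even, s = 0+4 = 4; q=1
item=2: even, s = 4+2 = 6; q=2
item=6: even, s = 6+6 = 12; q=3
item=1: not even, s = 12+1 = 13; q=4
item=0: even, s = 13+0 = 13; q=5
item=6: even, s = 13+6 = 19; q=6
item=14: even, s = 19+14 = 33; q=7
s*q = 33*7 = 231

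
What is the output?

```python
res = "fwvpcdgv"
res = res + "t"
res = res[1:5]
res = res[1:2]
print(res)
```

v

+ 't' → 'fwvpcdgvt'
slice [1:5] → 'wvpc'
slice [1:2] → 'v'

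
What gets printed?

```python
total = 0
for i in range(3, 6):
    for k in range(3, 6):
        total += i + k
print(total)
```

i=3,k=3: total = 0+6 = 6
i=3,k=4: total = 6+7 = 13
i=3,k=5: total = 13+8 = 21
i=4,k=3: total = 21+7 = 28
i=4,k=4: total = 28+8 = 36
i=4,k=5: total = 36+9 = 45
i=5,k=3: total = 45+8 = 53
i=5,k=4: total = 53+9 = 62
i=5,k=5: total = 62+10 = 72

72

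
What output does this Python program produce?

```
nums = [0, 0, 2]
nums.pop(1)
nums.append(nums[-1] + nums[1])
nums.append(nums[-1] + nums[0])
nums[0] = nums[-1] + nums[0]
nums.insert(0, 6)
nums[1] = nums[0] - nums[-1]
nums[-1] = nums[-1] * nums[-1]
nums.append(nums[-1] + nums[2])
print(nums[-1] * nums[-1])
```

324

pop(1) removes 0 → [0, 2]
append nums[-1]+nums[1] = 2+2 = 4 → [0, 2, 4]
append nums[-1]+nums[0] = 4+0 = 4 → [0, 2, 4, 4]
nums[0] = nums[-1]+nums[0] = 4+0 = 4 → [4, 2, 4, 4]
insert 6 at 0 → [6, 4, 2, 4, 4]
nums[1] = nums[0]-nums[-1] = 6-4 = 2 → [6, 2, 2, 4, 4]
nums[-1] = nums[-1]*nums[-1] = 4*4 = 16 → [6, 2, 2, 4, 16]
append nums[-1]+nums[2] = 16+2 = 18 → [6, 2, 2, 4, 16, 18]
nums[-1]*nums[-1] = 18*18 = 324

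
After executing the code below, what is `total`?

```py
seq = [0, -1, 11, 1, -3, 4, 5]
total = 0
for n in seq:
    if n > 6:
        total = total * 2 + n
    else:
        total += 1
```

n=0: not >6, total = 0+1 = 1
n=-1: not >6, total = 1+1 = 2
n=11: >6, total = 2*2+11 = 15
n=1: not >6, total = 15+1 = 16
n=-3: not >6, total = 16+1 = 17
n=4: not >6, total = 17+1 = 18
n=5: not >6, total = 18+1 = 19

19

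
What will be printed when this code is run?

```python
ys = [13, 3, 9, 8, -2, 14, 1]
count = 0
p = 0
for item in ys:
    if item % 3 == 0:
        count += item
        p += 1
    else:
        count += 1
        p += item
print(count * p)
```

612

item=13: not %3==0, count = 0+1 = 1; p=13
item=3: %3==0, count = 1+3 = 4; p=14
item=9: %3==0, count = 4+9 = 13; p=15
item=8: not %3==0, count = 13+1 = 14; p=23
item=-2: not %3==0, count = 14+1 = 15; p=21
item=14: not %3==0, count = 15+1 = 16; p=35
item=1: not %3==0, count = 16+1 = 17; p=36
count*p = 17*36 = 612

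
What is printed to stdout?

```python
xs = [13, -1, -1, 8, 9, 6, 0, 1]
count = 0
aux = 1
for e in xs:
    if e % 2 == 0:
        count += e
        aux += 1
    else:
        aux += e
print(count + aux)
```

39

e=13: not even; aux=14
e=-1: not even; aux=13
e=-1: not even; aux=12
e=8: even, count = 0+8 = 8; aux=13
e=9: not even; aux=22
e=6: even, count = 8+6 = 14; aux=23
e=0: even, count = 14+0 = 14; aux=24
e=1: not even; aux=25
count+aux = 14+25 = 39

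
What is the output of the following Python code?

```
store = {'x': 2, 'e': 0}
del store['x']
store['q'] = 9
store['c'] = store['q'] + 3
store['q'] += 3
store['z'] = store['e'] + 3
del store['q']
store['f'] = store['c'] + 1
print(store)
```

{'e': 0, 'c': 12, 'z': 3, 'f': 13}

del 'x' → {'e': 0}
store['q'] = 9 → {'e': 0, 'q': 9}
store['c'] = store['q']+3 = 12 → {'e': 0, 'q': 9, 'c': 12}
store['q'] = 9+3 = 12 → {'e': 0, 'q': 12, 'c': 12}
store['z'] = store['e']+3 = 3 → {'e': 0, 'q': 12, 'c': 12, 'z': 3}
del 'q' → {'e': 0, 'c': 12, 'z': 3}
store['f'] = store['c']+1 = 13 → {'e': 0, 'c': 12, 'z': 3, 'f': 13}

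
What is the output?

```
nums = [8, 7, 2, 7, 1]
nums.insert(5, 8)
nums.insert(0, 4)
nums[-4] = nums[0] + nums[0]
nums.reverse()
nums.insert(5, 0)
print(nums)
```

[8, 1, 7, 8, 7, 0, 8, 4]

insert 8 at 5 → [8, 7, 2, 7, 1, 8]
insert 4 at 0 → [4, 8, 7, 2, 7, 1, 8]
nums[-4] = nums[0]+nums[0] = 4+4 = 8 → [4, 8, 7, 8, 7, 1, 8]
reverse → [8, 1, 7, 8, 7, 8, 4]
insert 0 at 5 → [8, 1, 7, 8, 7, 0, 8, 4]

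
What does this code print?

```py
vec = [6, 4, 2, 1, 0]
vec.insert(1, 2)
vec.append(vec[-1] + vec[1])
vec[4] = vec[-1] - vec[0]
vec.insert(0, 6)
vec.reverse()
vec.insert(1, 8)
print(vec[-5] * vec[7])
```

insert 2 at 1 → [6, 2, 4, 2, 1, 0]
append vec[-1]+vec[1] = 0+2 = 2 → [6, 2, 4, 2, 1, 0, 2]
vec[4] = vec[-1]-vec[0] = 2-6 = -4 → [6, 2, 4, 2, -4, 0, 2]
insert 6 at 0 → [6, 6, 2, 4, 2, -4, 0, 2]
reverse → [2, 0, -4, 2, 4, 2, 6, 6]
insert 8 at 1 → [2, 8, 0, -4, 2, 4, 2, 6, 6]
vec[-5]*vec[7] = 2*6 = 12

12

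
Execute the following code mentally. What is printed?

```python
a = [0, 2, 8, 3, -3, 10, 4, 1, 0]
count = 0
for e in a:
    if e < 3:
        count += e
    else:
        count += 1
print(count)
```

4

e=0: <3, count = 0+0 = 0
e=2: <3, count = 0+2 = 2
e=8: not <3, count = 2+1 = 3
e=3: not <3, count = 3+1 = 4
e=-3: <3, count = 4+(-3) = 1
e=10: not <3, count = 1+1 = 2
e=4: not <3, count = 2+1 = 3
e=1: <3, count = 3+1 = 4
e=0: <3, count = 4+0 = 4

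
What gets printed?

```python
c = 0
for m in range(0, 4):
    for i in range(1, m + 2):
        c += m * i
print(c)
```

m=0,i=1: c = 0+0 = 0
m=1,i=1: c = 0+1 = 1
m=1,i=2: c = 1+2 = 3
m=2,i=1: c = 3+2 = 5
m=2,i=2: c = 5+4 = 9
m=2,i=3: c = 9+6 = 15
m=3,i=1: c = 15+3 = 18
m=3,i=2: c = 18+6 = 24
m=3,i=3: c = 24+9 = 33
m=3,i=4: c = 33+12 = 45

45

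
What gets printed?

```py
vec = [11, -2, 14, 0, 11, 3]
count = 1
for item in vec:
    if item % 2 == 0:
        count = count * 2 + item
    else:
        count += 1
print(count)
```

item=11: not even, count = 1+1 = 2
item=-2: even, count = 2*2+(-2) = 2
item=14: even, count = 2*2+14 = 18
item=0: even, count = 18*2+0 = 36
item=11: not even, count = 36+1 = 37
item=3: not even, count = 37+1 = 38

38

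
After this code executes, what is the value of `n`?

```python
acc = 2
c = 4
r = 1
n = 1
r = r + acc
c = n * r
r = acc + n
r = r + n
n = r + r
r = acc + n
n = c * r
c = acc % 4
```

30

r = 1+2 = 3
c = 1*3 = 3
r = 2+1 = 3
r = 3+1 = 4
n = 4+4 = 8
r = 2+8 = 10
n = 3*10 = 30
c = 2%4 = 2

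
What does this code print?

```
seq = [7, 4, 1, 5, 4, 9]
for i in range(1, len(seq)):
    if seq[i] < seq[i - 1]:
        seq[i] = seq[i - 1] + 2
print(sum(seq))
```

72

i=1: 4<7, seq[1] = 7+2 = 9 → [7, 9, 1, 5, 4, 9]
i=2: 1<9, seq[2] = 9+2 = 11 → [7, 9, 11, 5, 4, 9]
i=3: 5<11, seq[3] = 11+2 = 13 → [7, 9, 11, 13, 4, 9]
i=4: 4<13, seq[4] = 13+2 = 15 → [7, 9, 11, 13, 15, 9]
i=5: 9<15, seq[5] = 15+2 = 17 → [7, 9, 11, 13, 15, 17]
sum = 72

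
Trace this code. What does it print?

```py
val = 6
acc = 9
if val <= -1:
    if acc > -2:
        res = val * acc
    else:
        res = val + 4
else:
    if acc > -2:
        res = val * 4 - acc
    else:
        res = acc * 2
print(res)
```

val=6, acc=9
val <= -1 is False; acc > -2 is True
→ res = val * 4 - acc = 15

15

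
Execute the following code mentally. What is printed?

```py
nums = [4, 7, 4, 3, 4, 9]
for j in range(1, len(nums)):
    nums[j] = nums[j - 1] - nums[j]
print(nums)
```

[4, -3, -7, -10, -14, -23]

j=1: nums[1] = 4-7 = -3 → [4, -3, 4, 3, 4, 9]
j=2: nums[2] = (-3)-4 = -7 → [4, -3, -7, 3, 4, 9]
j=3: nums[3] = (-7)-3 = -10 → [4, -3, -7, -10, 4, 9]
j=4: nums[4] = (-10)-4 = -14 → [4, -3, -7, -10, -14, 9]
j=5: nums[5] = (-14)-9 = -23 → [4, -3, -7, -10, -14, -23]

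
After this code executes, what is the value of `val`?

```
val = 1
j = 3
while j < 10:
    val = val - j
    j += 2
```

-23

j=3: val = 1-3 = -2
j=5: val = (-2)-5 = -7
j=7: val = (-7)-7 = -14
j=9: val = (-14)-9 = -23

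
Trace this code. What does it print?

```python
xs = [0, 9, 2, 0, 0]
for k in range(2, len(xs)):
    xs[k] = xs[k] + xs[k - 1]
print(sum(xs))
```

k=2: xs[2] = 2+9 = 11 → [0, 9, 11, 0, 0]
k=3: xs[3] = 0+11 = 11 → [0, 9, 11, 11, 0]
k=4: xs[4] = 0+11 = 11 → [0, 9, 11, 11, 11]
sum = 42

42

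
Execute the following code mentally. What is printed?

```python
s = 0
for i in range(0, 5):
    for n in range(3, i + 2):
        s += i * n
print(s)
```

i=2,n=3: s = 0+6 = 6
i=3,n=3: s = 6+9 = 15
i=3,n=4: s = 15+12 = 27
i=4,n=3: s = 27+12 = 39
i=4,n=4: s = 39+16 = 55
i=4,n=5: s = 55+20 = 75

75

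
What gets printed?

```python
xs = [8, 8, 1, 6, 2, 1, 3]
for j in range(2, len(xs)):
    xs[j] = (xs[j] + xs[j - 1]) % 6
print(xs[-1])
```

j=2: xs[2] = (1+8)%6 = 3 → [8, 8, 3, 6, 2, 1, 3]
j=3: xs[3] = (6+3)%6 = 3 → [8, 8, 3, 3, 2, 1, 3]
j=4: xs[4] = (2+3)%6 = 5 → [8, 8, 3, 3, 5, 1, 3]
j=5: xs[5] = (1+5)%6 = 0 → [8, 8, 3, 3, 5, 0, 3]
j=6: xs[6] = (3+0)%6 = 3 → [8, 8, 3, 3, 5, 0, 3]

3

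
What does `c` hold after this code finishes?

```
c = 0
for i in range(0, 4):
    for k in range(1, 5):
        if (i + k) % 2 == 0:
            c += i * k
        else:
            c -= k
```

8

i=0,k=1: odd sum, c = 0-1 = -1
i=0,k=2: even sum, c = (-1)+0 = -1
i=0,k=3: odd sum, c = (-1)-3 = -4
i=0,k=4: even sum, c = (-4)+0 = -4
i=1,k=1: even sum, c = (-4)+1 = -3
i=1,k=2: odd sum, c = (-3)-2 = -5
i=1,k=3: even sum, c = (-5)+3 = -2
i=1,k=4: odd sum, c = (-2)-4 = -6
i=2,k=1: odd sum, c = (-6)-1 = -7
i=2,k=2: even sum, c = (-7)+4 = -3
i=2,k=3: odd sum, c = (-3)-3 = -6
i=2,k=4: even sum, c = (-6)+8 = 2
i=3,k=1: even sum, c = 2+3 = 5
i=3,k=2: odd sum, c = 5-2 = 3
i=3,k=3: even sum, c = 3+9 = 12
i=3,k=4: odd sum, c = 12-4 = 8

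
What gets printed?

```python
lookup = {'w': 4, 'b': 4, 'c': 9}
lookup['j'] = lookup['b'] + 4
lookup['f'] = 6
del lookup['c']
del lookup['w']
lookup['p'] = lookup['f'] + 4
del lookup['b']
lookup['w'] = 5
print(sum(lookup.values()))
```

lookup['j'] = lookup['b']+4 = 8 → {'w': 4, 'b': 4, 'c': 9, 'j': 8}
lookup['f'] = 6 → {'w': 4, 'b': 4, 'c': 9, 'j': 8, 'f': 6}
del 'c' → {'w': 4, 'b': 4, 'j': 8, 'f': 6}
del 'w' → {'b': 4, 'j': 8, 'f': 6}
lookup['p'] = lookup['f']+4 = 10 → {'b': 4, 'j': 8, 'f': 6, 'p': 10}
del 'b' → {'j': 8, 'f': 6, 'p': 10}
lookup['w'] = 5 → {'j': 8, 'f': 6, 'p': 10, 'w': 5}
sum of values = 29

29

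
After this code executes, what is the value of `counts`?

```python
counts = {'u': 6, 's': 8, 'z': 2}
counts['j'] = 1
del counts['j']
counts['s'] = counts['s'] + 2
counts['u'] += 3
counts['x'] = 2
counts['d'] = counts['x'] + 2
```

{'u': 9, 's': 10, 'z': 2, 'x': 2, 'd': 4}

counts['j'] = 1 → {'u': 6, 's': 8, 'z': 2, 'j': 1}
del 'j' → {'u': 6, 's': 8, 'z': 2}
counts['s'] = counts['s']+2 = 10 → {'u': 6, 's': 10, 'z': 2}
counts['u'] = 6+3 = 9 → {'u': 9, 's': 10, 'z': 2}
counts['x'] = 2 → {'u': 9, 's': 10, 'z': 2, 'x': 2}
counts['d'] = counts['x']+2 = 4 → {'u': 9, 's': 10, 'z': 2, 'x': 2, 'd': 4}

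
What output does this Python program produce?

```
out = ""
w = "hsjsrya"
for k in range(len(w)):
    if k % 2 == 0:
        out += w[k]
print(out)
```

hjra

k=0: add 'h' → 'h'
k=1: skip
k=2: add 'j' → 'hj'
k=3: skip
k=4: add 'r' → 'hjr'
k=5: skip
k=6: add 'a' → 'hjra'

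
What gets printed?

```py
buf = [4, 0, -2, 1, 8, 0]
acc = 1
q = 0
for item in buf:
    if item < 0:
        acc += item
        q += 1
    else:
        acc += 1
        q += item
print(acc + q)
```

item=4: not <0, acc = 1+1 = 2; q=4
item=0: not <0, acc = 2+1 = 3; q=4
item=-2: <0, acc = 3+(-2) = 1; q=5
item=1: not <0, acc = 1+1 = 2; q=6
item=8: not <0, acc = 2+1 = 3; q=14
item=0: not <0, acc = 3+1 = 4; q=14
acc+q = 4+14 = 18

18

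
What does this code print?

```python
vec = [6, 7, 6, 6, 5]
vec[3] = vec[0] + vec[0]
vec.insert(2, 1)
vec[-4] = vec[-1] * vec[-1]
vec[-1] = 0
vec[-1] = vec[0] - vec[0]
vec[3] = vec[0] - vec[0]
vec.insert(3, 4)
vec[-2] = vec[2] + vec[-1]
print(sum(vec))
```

vec[3] = vec[0]+vec[0] = 6+6 = 12 → [6, 7, 6, 12, 5]
insert 1 at 2 → [6, 7, 1, 6, 12, 5]
vec[-4] = vec[-1]*vec[-1] = 5*5 = 25 → [6, 7, 25, 6, 12, 5]
vec[-1] = 0 → [6, 7, 25, 6, 12, 0]
vec[-1] = vec[0]-vec[0] = 6-6 = 0 → [6, 7, 25, 6, 12, 0]
vec[3] = vec[0]-vec[0] = 6-6 = 0 → [6, 7, 25, 0, 12, 0]
insert 4 at 3 → [6, 7, 25, 4, 0, 12, 0]
vec[-2] = vec[2]+vec[-1] = 25+0 = 25 → [6, 7, 25, 4, 0, 25, 0]
sum = 67

67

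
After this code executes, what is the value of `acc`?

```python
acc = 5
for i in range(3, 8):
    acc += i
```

30

i=3: acc = 5+3 = 8
i=4: acc = 8+4 = 12
i=5: acc = 12+5 = 17
i=6: acc = 17+6 = 23
i=7: acc = 23+7 = 30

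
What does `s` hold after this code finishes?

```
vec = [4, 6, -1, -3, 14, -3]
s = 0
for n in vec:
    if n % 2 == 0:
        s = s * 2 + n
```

42

n=4: even, s = 0*2+4 = 4
n=6: even, s = 4*2+6 = 14
n=-1: not even
n=-3: not even
n=14: even, s = 14*2+14 = 42
n=-3: not even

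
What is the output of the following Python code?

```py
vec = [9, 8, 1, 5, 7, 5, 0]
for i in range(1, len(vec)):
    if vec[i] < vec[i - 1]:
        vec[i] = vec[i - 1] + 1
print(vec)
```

[9, 10, 11, 12, 13, 14, 15]

i=1: 8<9, vec[1] = 9+1 = 10 → [9, 10, 1, 5, 7, 5, 0]
i=2: 1<10, vec[2] = 10+1 = 11 → [9, 10, 11, 5, 7, 5, 0]
i=3: 5<11, vec[3] = 11+1 = 12 → [9, 10, 11, 12, 7, 5, 0]
i=4: 7<12, vec[4] = 12+1 = 13 → [9, 10, 11, 12, 13, 5, 0]
i=5: 5<13, vec[5] = 13+1 = 14 → [9, 10, 11, 12, 13, 14, 0]
i=6: 0<14, vec[6] = 14+1 = 15 → [9, 10, 11, 12, 13, 14, 15]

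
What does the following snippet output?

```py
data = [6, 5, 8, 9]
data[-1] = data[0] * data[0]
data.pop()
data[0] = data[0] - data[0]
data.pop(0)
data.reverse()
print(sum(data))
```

data[-1] = data[0]*data[0] = 6*6 = 36 → [6, 5, 8, 36]
pop() removes 36 → [6, 5, 8]
data[0] = data[0]-data[0] = 6-6 = 0 → [0, 5, 8]
pop(0) removes 0 → [5, 8]
reverse → [8, 5]
sum = 13

13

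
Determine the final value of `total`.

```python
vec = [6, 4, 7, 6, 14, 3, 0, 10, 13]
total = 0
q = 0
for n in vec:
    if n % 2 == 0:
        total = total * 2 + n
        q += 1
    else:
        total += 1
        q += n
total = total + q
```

n=6: even, total = 0*2+6 = 6; q=1
n=4: even, total = 6*2+4 = 16; q=2
n=7: not even, total = 16+1 = 17; q=9
n=6: even, total = 17*2+6 = 40; q=10
n=14: even, total = 40*2+14 = 94; q=11
n=3: not even, total = 94+1 = 95; q=14
n=0: even, total = 95*2+0 = 190; q=15
n=10: even, total = 190*2+10 = 390; q=16
n=13: not even, total = 390+1 = 391; q=29
total+q = 391+29 = 420

420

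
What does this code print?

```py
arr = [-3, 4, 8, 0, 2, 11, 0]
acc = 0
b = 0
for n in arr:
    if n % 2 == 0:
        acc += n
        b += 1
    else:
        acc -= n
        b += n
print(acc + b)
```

n=-3: not even, acc = 0-(-3) = 3; b=-3
n=4: even, acc = 3+4 = 7; b=-2
n=8: even, acc = 7+8 = 15; b=-1
n=0: even, acc = 15+0 = 15; b=0
n=2: even, acc = 15+2 = 17; b=1
n=11: not even, acc = 17-11 = 6; b=12
n=0: even, acc = 6+0 = 6; b=13
acc+b = 6+13 = 19

19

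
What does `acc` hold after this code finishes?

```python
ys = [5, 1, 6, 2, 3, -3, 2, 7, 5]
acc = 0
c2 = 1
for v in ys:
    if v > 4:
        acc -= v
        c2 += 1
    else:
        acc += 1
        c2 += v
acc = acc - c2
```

-28

v=5: >4, acc = 0-5 = -5; c2=2
v=1: not >4, acc = (-5)+1 = -4; c2=3
v=6: >4, acc = (-4)-6 = -10; c2=4
v=2: not >4, acc = (-10)+1 = -9; c2=6
v=3: not >4, acc = (-9)+1 = -8; c2=9
v=-3: not >4, acc = (-8)+1 = -7; c2=6
v=2: not >4, acc = (-7)+1 = -6; c2=8
v=7: >4, acc = (-6)-7 = -13; c2=9
v=5: >4, acc = (-13)-5 = -18; c2=10
acc-c2 = (-18)-10 = -28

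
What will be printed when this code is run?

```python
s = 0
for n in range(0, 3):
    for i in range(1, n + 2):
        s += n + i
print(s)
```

n=0,i=1: s = 0+1 = 1
n=1,i=1: s = 1+2 = 3
n=1,i=2: s = 3+3 = 6
n=2,i=1: s = 6+3 = 9
n=2,i=2: s = 9+4 = 13
n=2,i=3: s = 13+5 = 18

18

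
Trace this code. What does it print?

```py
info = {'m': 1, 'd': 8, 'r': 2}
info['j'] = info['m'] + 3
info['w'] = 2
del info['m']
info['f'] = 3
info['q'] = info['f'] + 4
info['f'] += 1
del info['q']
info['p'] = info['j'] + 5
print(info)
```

info['j'] = info['m']+3 = 4 → {'m': 1, 'd': 8, 'r': 2, 'j': 4}
info['w'] = 2 → {'m': 1, 'd': 8, 'r': 2, 'j': 4, 'w': 2}
del 'm' → {'d': 8, 'r': 2, 'j': 4, 'w': 2}
info['f'] = 3 → {'d': 8, 'r': 2, 'j': 4, 'w': 2, 'f': 3}
info['q'] = info['f']+4 = 7 → {'d': 8, 'r': 2, 'j': 4, 'w': 2, 'f': 3, 'q': 7}
info['f'] = 3+1 = 4 → {'d': 8, 'r': 2, 'j': 4, 'w': 2, 'f': 4, 'q': 7}
del 'q' → {'d': 8, 'r': 2, 'j': 4, 'w': 2, 'f': 4}
info['p'] = info['j']+5 = 9 → {'d': 8, 'r': 2, 'j': 4, 'w': 2, 'f': 4, 'p': 9}

{'d': 8, 'r': 2, 'j': 4, 'w': 2, 'f': 4, 'p': 9}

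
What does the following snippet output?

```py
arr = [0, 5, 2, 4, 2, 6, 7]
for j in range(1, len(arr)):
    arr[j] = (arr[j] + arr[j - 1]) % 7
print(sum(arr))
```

j=1: arr[1] = (5+0)%7 = 5 → [0, 5, 2, 4, 2, 6, 7]
j=2: arr[2] = (2+5)%7 = 0 → [0, 5, 0, 4, 2, 6, 7]
j=3: arr[3] = (4+0)%7 = 4 → [0, 5, 0, 4, 2, 6, 7]
j=4: arr[4] = (2+4)%7 = 6 → [0, 5, 0, 4, 6, 6, 7]
j=5: arr[5] = (6+6)%7 = 5 → [0, 5, 0, 4, 6, 5, 7]
j=6: arr[6] = (7+5)%7 = 5 → [0, 5, 0, 4, 6, 5, 5]
sum = 25

25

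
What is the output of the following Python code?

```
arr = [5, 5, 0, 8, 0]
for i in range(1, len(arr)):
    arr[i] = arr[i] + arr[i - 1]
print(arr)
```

[5, 10, 10, 18, 18]

i=1: arr[1] = 5+5 = 10 → [5, 10, 0, 8, 0]
i=2: arr[2] = 0+10 = 10 → [5, 10, 10, 8, 0]
i=3: arr[3] = 8+10 = 18 → [5, 10, 10, 18, 0]
i=4: arr[4] = 0+18 = 18 → [5, 10, 10, 18, 18]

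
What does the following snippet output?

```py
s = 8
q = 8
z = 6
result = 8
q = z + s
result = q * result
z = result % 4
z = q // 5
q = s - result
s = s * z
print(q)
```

q = 6+8 = 14
result = 14*8 = 112
z = 112%4 = 0
z = 14//5 = 2
q = 8-112 = -104
s = 8*2 = 16

-104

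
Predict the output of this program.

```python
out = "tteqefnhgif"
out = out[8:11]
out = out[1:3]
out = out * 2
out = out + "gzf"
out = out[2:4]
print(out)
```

if

slice [8:11] → 'gif'
slice [1:3] → 'if'
repeat ×2 → 'ifif'
+ 'gzf' → 'ififgzf'
slice [2:4] → 'if'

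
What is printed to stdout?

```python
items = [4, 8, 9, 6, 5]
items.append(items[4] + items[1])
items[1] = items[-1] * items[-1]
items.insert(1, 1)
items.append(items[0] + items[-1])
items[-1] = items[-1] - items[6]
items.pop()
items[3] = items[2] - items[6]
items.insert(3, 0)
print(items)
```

[4, 1, 169, 0, 156, 6, 5, 13]

append items[4]+items[1] = 5+8 = 13 → [4, 8, 9, 6, 5, 13]
items[1] = items[-1]*items[-1] = 13*13 = 169 → [4, 169, 9, 6, 5, 13]
insert 1 at 1 → [4, 1, 169, 9, 6, 5, 13]
append items[0]+items[-1] = 4+13 = 17 → [4, 1, 169, 9, 6, 5, 13, 17]
items[-1] = items[-1]-items[6] = 17-13 = 4 → [4, 1, 169, 9, 6, 5, 13, 4]
pop() removes 4 → [4, 1, 169, 9, 6, 5, 13]
items[3] = items[2]-items[6] = 169-13 = 156 → [4, 1, 169, 156, 6, 5, 13]
insert 0 at 3 → [4, 1, 169, 0, 156, 6, 5, 13]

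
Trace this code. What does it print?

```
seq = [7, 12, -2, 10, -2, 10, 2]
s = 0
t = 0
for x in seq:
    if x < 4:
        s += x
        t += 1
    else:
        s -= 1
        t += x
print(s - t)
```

-48

x=7: not <4, s = 0-1 = -1; t=7
x=12: not <4, s = (-1)-1 = -2; t=19
x=-2: <4, s = (-2)+(-2) = -4; t=20
x=10: not <4, s = (-4)-1 = -5; t=30
x=-2: <4, s = (-5)+(-2) = -7; t=31
x=10: not <4, s = (-7)-1 = -8; t=41
x=2: <4, s = (-8)+2 = -6; t=42
s-t = (-6)-42 = -48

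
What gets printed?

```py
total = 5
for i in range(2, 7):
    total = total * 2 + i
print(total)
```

248

i=2: total = 5*2+2 = 12
i=3: total = 12*2+3 = 27
i=4: total = 27*2+4 = 58
i=5: total = 58*2+5 = 121
i=6: total = 121*2+6 = 248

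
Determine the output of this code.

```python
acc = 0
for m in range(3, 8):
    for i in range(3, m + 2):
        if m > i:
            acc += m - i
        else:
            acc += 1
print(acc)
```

m=3,i=3: not 3>3, acc = 0+1 = 1
m=3,i=4: not 3>4, acc = 1+1 = 2
m=4,i=3: 4>3, acc = 2+1 = 3
m=4,i=4: not 4>4, acc = 3+1 = 4
m=4,i=5: not 4>5, acc = 4+1 = 5
m=5,i=3: 5>3, acc = 5+2 = 7
m=5,i=4: 5>4, acc = 7+1 = 8
m=5,i=5: not 5>5, acc = 8+1 = 9
m=5,i=6: not 5>6, acc = 9+1 = 10
m=6,i=3: 6>3, acc = 10+3 = 13
m=6,i=4: 6>4, acc = 13+2 = 15
m=6,i=5: 6>5, acc = 15+1 = 16
m=6,i=6: not 6>6, acc = 16+1 = 17
m=6,i=7: not 6>7, acc = 17+1 = 18
m=7,i=3: 7>3, acc = 18+4 = 22
m=7,i=4: 7>4, acc = 22+3 = 25
m=7,i=5: 7>5, acc = 25+2 = 27
m=7,i=6: 7>6, acc = 27+1 = 28
m=7,i=7: not 7>7, acc = 28+1 = 29
m=7,i=8: not 7>8, acc = 29+1 = 30

30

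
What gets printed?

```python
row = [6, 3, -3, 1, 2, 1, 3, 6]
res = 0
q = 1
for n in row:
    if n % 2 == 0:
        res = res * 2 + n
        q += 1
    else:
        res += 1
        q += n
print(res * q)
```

n=6: even, res = 0*2+6 = 6; q=2
n=3: not even, res = 6+1 = 7; q=5
n=-3: not even, res = 7+1 = 8; q=2
n=1: not even, res = 8+1 = 9; q=3
n=2: even, res = 9*2+2 = 20; q=4
n=1: not even, res = 20+1 = 21; q=5
n=3: not even, res = 21+1 = 22; q=8
n=6: even, res = 22*2+6 = 50; q=9
res*q = 50*9 = 450

450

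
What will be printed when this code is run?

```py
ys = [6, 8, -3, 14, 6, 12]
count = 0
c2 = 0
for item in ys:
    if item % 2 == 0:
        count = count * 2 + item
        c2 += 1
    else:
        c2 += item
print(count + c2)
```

item=6: even, count = 0*2+6 = 6; c2=1
item=8: even, count = 6*2+8 = 20; c2=2
item=-3: not even; c2=-1
item=14: even, count = 20*2+14 = 54; c2=0
item=6: even, count = 54*2+6 = 114; c2=1
item=12: even, count = 114*2+12 = 240; c2=2
count+c2 = 240+2 = 242

242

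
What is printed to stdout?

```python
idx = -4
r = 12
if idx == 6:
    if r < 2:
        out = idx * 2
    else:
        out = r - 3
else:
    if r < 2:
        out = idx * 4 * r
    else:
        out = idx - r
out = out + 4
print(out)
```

-12

idx=-4, r=12
idx == 6 is False; r < 2 is False
→ out = idx - r = -16
out = (-16)+4 = -12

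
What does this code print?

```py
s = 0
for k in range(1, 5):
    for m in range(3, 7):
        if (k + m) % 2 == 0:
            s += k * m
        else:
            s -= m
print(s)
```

k=1,m=3: even sum, s = 0+3 = 3
k=1,m=4: odd sum, s = 3-4 = -1
k=1,m=5: even sum, s = (-1)+5 = 4
k=1,m=6: odd sum, s = 4-6 = -2
k=2,m=3: odd sum, s = (-2)-3 = -5
k=2,m=4: even sum, s = (-5)+8 = 3
k=2,m=5: odd sum, s = 3-5 = -2
k=2,m=6: even sum, s = (-2)+12 = 10
k=3,m=3: even sum, s = 10+9 = 19
k=3,m=4: odd sum, s = 19-4 = 15
k=3,m=5: even sum, s = 15+15 = 30
k=3,m=6: odd sum, s = 30-6 = 24
k=4,m=3: odd sum, s = 24-3 = 21
k=4,m=4: even sum, s = 21+16 = 37
k=4,m=5: odd sum, s = 37-5 = 32
k=4,m=6: even sum, s = 32+24 = 56

56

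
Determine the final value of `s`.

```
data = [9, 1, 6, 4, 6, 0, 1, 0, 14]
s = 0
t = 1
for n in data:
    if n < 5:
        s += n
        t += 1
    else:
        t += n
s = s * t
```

246

n=9: not <5; t=10
n=1: <5, s = 0+1 = 1; t=11
n=6: not <5; t=17
n=4: <5, s = 1+4 = 5; t=18
n=6: not <5; t=24
n=0: <5, s = 5+0 = 5; t=25
n=1: <5, s = 5+1 = 6; t=26
n=0: <5, s = 6+0 = 6; t=27
n=14: not <5; t=41
s*t = 6*41 = 246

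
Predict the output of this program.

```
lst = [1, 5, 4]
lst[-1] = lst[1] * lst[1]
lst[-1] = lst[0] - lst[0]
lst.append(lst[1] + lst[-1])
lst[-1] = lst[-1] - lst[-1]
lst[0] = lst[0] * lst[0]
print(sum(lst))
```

6

lst[-1] = lst[1]*lst[1] = 5*5 = 25 → [1, 5, 25]
lst[-1] = lst[0]-lst[0] = 1-1 = 0 → [1, 5, 0]
append lst[1]+lst[-1] = 5+0 = 5 → [1, 5, 0, 5]
lst[-1] = lst[-1]-lst[-1] = 5-5 = 0 → [1, 5, 0, 0]
lst[0] = lst[0]*lst[0] = 1*1 = 1 → [1, 5, 0, 0]
sum = 6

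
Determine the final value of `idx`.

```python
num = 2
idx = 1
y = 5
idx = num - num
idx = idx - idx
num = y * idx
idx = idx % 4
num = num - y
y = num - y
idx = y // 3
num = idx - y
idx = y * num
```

idx = 2-2 = 0
idx = 0-0 = 0
num = 5*0 = 0
idx = 0%4 = 0
num = 0-5 = -5
y = (-5)-5 = -10
idx = (-10)//3 = -4
num = (-4)-(-10) = 6
idx = (-10)*6 = -60

-60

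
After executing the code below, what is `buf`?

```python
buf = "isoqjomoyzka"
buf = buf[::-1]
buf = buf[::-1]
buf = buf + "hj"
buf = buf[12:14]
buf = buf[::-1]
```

reverse → 'akzyomojqosi'
reverse → 'isoqjomoyzka'
+ 'hj' → 'isoqjomoyzkahj'
slice [12:14] → 'hj'
reverse → 'jh'

'jh'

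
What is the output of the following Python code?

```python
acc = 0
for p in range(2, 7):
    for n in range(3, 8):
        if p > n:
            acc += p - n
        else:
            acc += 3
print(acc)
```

p=2,n=3: not 2>3, acc = 0+3 = 3
p=2,n=4: not 2>4, acc = 3+3 = 6
p=2,n=5: not 2>5, acc = 6+3 = 9
p=2,n=6: not 2>6, acc = 9+3 = 12
p=2,n=7: not 2>7, acc = 12+3 = 15
p=3,n=3: not 3>3, acc = 15+3 = 18
p=3,n=4: not 3>4, acc = 18+3 = 21
p=3,n=5: not 3>5, acc = 21+3 = 24
p=3,n=6: not 3>6, acc = 24+3 = 27
p=3,n=7: not 3>7, acc = 27+3 = 30
p=4,n=3: 4>3, acc = 30+1 = 31
p=4,n=4: not 4>4, acc = 31+3 = 34
p=4,n=5: not 4>5, acc = 34+3 = 37
p=4,n=6: not 4>6, acc = 37+3 = 40
p=4,n=7: not 4>7, acc = 40+3 = 43
p=5,n=3: 5>3, acc = 43+2 = 45
p=5,n=4: 5>4, acc = 45+1 = 46
p=5,n=5: not 5>5, acc = 46+3 = 49
p=5,n=6: not 5>6, acc = 49+3 = 52
p=5,n=7: not 5>7, acc = 52+3 = 55
p=6,n=3: 6>3, acc = 55+3 = 58
p=6,n=4: 6>4, acc = 58+2 = 60
p=6,n=5: 6>5, acc = 60+1 = 61
p=6,n=6: not 6>6, acc = 61+3 = 64
p=6,n=7: not 6>7, acc = 64+3 = 67

67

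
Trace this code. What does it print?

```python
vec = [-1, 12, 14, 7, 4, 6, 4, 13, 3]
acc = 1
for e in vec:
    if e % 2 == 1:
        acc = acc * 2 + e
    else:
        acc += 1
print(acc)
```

93

e=-1: odd, acc = 1*2+(-1) = 1
e=12: not odd, acc = 1+1 = 2
e=14: not odd, acc = 2+1 = 3
e=7: odd, acc = 3*2+7 = 13
e=4: not odd, acc = 13+1 = 14
e=6: not odd, acc = 14+1 = 15
e=4: not odd, acc = 15+1 = 16
e=13: odd, acc = 16*2+13 = 45
e=3: odd, acc = 45*2+3 = 93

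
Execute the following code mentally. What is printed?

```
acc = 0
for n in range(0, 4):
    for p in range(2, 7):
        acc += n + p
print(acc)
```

n=0,p=2: acc = 0+2 = 2
n=0,p=3: acc = 2+3 = 5
n=0,p=4: acc = 5+4 = 9
n=0,p=5: acc = 9+5 = 14
n=0,p=6: acc = 14+6 = 20
n=1,p=2: acc = 20+3 = 23
n=1,p=3: acc = 23+4 = 27
n=1,p=4: acc = 27+5 = 32
n=1,p=5: acc = 32+6 = 38
n=1,p=6: acc = 38+7 = 45
n=2,p=2: acc = 45+4 = 49
n=2,p=3: acc = 49+5 = 54
n=2,p=4: acc = 54+6 = 60
n=2,p=5: acc = 60+7 = 67
n=2,p=6: acc = 67+8 = 75
n=3,p=2: acc = 75+5 = 80
n=3,p=3: acc = 80+6 = 86
n=3,p=4: acc = 86+7 = 93
n=3,p=5: acc = 93+8 = 101
n=3,p=6: acc = 101+9 = 110

110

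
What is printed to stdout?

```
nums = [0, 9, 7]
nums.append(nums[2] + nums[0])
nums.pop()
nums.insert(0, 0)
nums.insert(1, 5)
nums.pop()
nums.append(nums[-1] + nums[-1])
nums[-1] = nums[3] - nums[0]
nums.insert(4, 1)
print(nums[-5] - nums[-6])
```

append nums[2]+nums[0] = 7+0 = 7 → [0, 9, 7, 7]
pop() removes 7 → [0, 9, 7]
insert 0 at 0 → [0, 0, 9, 7]
insert 5 at 1 → [0, 5, 0, 9, 7]
pop() removes 7 → [0, 5, 0, 9]
append nums[-1]+nums[-1] = 9+9 = 18 → [0, 5, 0, 9, 18]
nums[-1] = nums[3]-nums[0] = 9-0 = 9 → [0, 5, 0, 9, 9]
insert 1 at 4 → [0, 5, 0, 9, 1, 9]
nums[-5]-nums[-6] = 5-0 = 5

5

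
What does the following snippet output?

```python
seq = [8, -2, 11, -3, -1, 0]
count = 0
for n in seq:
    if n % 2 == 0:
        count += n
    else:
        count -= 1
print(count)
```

3

n=8: even, count = 0+8 = 8
n=-2: even, count = 8+(-2) = 6
n=11: not even, count = 6-1 = 5
n=-3: not even, count = 5-1 = 4
n=-1: not even, count = 4-1 = 3
n=0: even, count = 3+0 = 3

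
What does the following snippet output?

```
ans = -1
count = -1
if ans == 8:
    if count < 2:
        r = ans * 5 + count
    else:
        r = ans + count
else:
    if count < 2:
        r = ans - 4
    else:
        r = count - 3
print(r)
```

ans=-1, count=-1
ans == 8 is False; count < 2 is True
→ r = ans - 4 = -5

-5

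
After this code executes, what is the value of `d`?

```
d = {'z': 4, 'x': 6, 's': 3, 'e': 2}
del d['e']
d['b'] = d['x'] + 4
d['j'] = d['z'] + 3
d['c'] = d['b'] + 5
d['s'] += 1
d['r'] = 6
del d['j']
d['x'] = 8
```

del 'e' → {'z': 4, 'x': 6, 's': 3}
d['b'] = d['x']+4 = 10 → {'z': 4, 'x': 6, 's': 3, 'b': 10}
d['j'] = d['z']+3 = 7 → {'z': 4, 'x': 6, 's': 3, 'b': 10, 'j': 7}
d['c'] = d['b']+5 = 15 → {'z': 4, 'x': 6, 's': 3, 'b': 10, 'j': 7, 'c': 15}
d['s'] = 3+1 = 4 → {'z': 4, 'x': 6, 's': 4, 'b': 10, 'j': 7, 'c': 15}
d['r'] = 6 → {'z': 4, 'x': 6, 's': 4, 'b': 10, 'j': 7, 'c': 15, 'r': 6}
del 'j' → {'z': 4, 'x': 6, 's': 4, 'b': 10, 'c': 15, 'r': 6}
d['x'] = 8 → {'z': 4, 'x': 8, 's': 4, 'b': 10, 'c': 15, 'r': 6}

{'z': 4, 'x': 8, 's': 4, 'b': 10, 'c': 15, 'r': 6}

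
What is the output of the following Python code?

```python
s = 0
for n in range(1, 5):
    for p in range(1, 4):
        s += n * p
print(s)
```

60

n=1,p=1: s = 0+1 = 1
n=1,p=2: s = 1+2 = 3
n=1,p=3: s = 3+3 = 6
n=2,p=1: s = 6+2 = 8
n=2,p=2: s = 8+4 = 12
n=2,p=3: s = 12+6 = 18
n=3,p=1: s = 18+3 = 21
n=3,p=2: s = 21+6 = 27
n=3,p=3: s = 27+9 = 36
n=4,p=1: s = 36+4 = 40
n=4,p=2: s = 40+8 = 48
n=4,p=3: s = 48+12 = 60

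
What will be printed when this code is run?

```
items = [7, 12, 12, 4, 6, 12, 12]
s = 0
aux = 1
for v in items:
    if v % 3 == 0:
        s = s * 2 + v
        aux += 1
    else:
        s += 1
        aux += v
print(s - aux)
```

v=7: not %3==0, s = 0+1 = 1; aux=8
v=12: %3==0, s = 1*2+12 = 14; aux=9
v=12: %3==0, s = 14*2+12 = 40; aux=10
v=4: not %3==0, s = 40+1 = 41; aux=14
v=6: %3==0, s = 41*2+6 = 88; aux=15
v=12: %3==0, s = 88*2+12 = 188; aux=16
v=12: %3==0, s = 188*2+12 = 388; aux=17
s-aux = 388-17 = 371

371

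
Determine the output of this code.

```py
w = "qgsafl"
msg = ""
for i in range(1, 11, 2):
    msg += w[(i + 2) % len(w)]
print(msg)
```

i=1: add w[3]='a' → 'a'
i=3: add w[5]='l' → 'al'
i=5: add w[1]='g' → 'alg'
i=7: add w[3]='a' → 'alga'
i=9: add w[5]='l' → 'algal'

algal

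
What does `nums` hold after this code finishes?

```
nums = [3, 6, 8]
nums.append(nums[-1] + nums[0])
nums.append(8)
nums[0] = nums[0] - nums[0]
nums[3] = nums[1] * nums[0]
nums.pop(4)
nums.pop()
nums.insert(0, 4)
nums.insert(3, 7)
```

append nums[-1]+nums[0] = 8+3 = 11 → [3, 6, 8, 11]
append 8 → [3, 6, 8, 11, 8]
nums[0] = nums[0]-nums[0] = 3-3 = 0 → [0, 6, 8, 11, 8]
nums[3] = nums[1]*nums[0] = 6*0 = 0 → [0, 6, 8, 0, 8]
pop(4) removes 8 → [0, 6, 8, 0]
pop() removes 0 → [0, 6, 8]
insert 4 at 0 → [4, 0, 6, 8]
insert 7 at 3 → [4, 0, 6, 7, 8]

[4, 0, 6, 7, 8]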